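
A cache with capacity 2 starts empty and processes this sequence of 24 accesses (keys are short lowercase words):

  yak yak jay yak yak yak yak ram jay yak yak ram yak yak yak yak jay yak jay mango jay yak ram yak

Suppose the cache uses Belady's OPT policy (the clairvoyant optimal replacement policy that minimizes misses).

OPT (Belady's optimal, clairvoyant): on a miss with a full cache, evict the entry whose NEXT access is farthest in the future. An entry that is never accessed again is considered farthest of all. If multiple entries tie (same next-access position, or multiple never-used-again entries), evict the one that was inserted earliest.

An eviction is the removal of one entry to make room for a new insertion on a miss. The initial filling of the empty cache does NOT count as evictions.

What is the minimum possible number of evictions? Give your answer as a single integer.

Answer: 6

Derivation:
OPT (Belady) simulation (capacity=2):
  1. access yak: MISS. Cache: [yak]
  2. access yak: HIT. Next use of yak: step 4. Cache: [yak]
  3. access jay: MISS. Cache: [yak jay]
  4. access yak: HIT. Next use of yak: step 5. Cache: [yak jay]
  5. access yak: HIT. Next use of yak: step 6. Cache: [yak jay]
  6. access yak: HIT. Next use of yak: step 7. Cache: [yak jay]
  7. access yak: HIT. Next use of yak: step 10. Cache: [yak jay]
  8. access ram: MISS, evict yak (next use: step 10). Cache: [jay ram]
  9. access jay: HIT. Next use of jay: step 17. Cache: [jay ram]
  10. access yak: MISS, evict jay (next use: step 17). Cache: [ram yak]
  11. access yak: HIT. Next use of yak: step 13. Cache: [ram yak]
  12. access ram: HIT. Next use of ram: step 23. Cache: [ram yak]
  13. access yak: HIT. Next use of yak: step 14. Cache: [ram yak]
  14. access yak: HIT. Next use of yak: step 15. Cache: [ram yak]
  15. access yak: HIT. Next use of yak: step 16. Cache: [ram yak]
  16. access yak: HIT. Next use of yak: step 18. Cache: [ram yak]
  17. access jay: MISS, evict ram (next use: step 23). Cache: [yak jay]
  18. access yak: HIT. Next use of yak: step 22. Cache: [yak jay]
  19. access jay: HIT. Next use of jay: step 21. Cache: [yak jay]
  20. access mango: MISS, evict yak (next use: step 22). Cache: [jay mango]
  21. access jay: HIT. Next use of jay: never. Cache: [jay mango]
  22. access yak: MISS, evict jay (next use: never). Cache: [mango yak]
  23. access ram: MISS, evict mango (next use: never). Cache: [yak ram]
  24. access yak: HIT. Next use of yak: never. Cache: [yak ram]
Total: 16 hits, 8 misses, 6 evictions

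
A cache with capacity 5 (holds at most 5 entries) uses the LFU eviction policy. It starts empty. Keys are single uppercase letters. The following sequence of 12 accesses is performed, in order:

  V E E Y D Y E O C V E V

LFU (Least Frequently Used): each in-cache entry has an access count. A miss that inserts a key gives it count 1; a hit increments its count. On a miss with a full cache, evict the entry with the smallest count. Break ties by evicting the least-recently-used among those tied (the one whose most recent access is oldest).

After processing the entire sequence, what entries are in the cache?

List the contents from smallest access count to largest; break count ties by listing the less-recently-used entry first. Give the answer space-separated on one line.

Answer: O C Y V E

Derivation:
LFU simulation (capacity=5):
  1. access V: MISS. Cache: [V(c=1)]
  2. access E: MISS. Cache: [V(c=1) E(c=1)]
  3. access E: HIT, count now 2. Cache: [V(c=1) E(c=2)]
  4. access Y: MISS. Cache: [V(c=1) Y(c=1) E(c=2)]
  5. access D: MISS. Cache: [V(c=1) Y(c=1) D(c=1) E(c=2)]
  6. access Y: HIT, count now 2. Cache: [V(c=1) D(c=1) E(c=2) Y(c=2)]
  7. access E: HIT, count now 3. Cache: [V(c=1) D(c=1) Y(c=2) E(c=3)]
  8. access O: MISS. Cache: [V(c=1) D(c=1) O(c=1) Y(c=2) E(c=3)]
  9. access C: MISS, evict V(c=1). Cache: [D(c=1) O(c=1) C(c=1) Y(c=2) E(c=3)]
  10. access V: MISS, evict D(c=1). Cache: [O(c=1) C(c=1) V(c=1) Y(c=2) E(c=3)]
  11. access E: HIT, count now 4. Cache: [O(c=1) C(c=1) V(c=1) Y(c=2) E(c=4)]
  12. access V: HIT, count now 2. Cache: [O(c=1) C(c=1) Y(c=2) V(c=2) E(c=4)]
Total: 5 hits, 7 misses, 2 evictions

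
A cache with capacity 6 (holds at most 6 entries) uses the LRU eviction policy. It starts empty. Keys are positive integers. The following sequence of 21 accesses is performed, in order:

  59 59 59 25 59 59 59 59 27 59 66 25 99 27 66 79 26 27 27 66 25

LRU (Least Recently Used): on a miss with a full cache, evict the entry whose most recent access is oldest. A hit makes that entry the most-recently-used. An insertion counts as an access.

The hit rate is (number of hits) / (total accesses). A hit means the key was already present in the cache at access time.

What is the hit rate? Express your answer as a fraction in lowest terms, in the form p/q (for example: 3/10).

Answer: 2/3

Derivation:
LRU simulation (capacity=6):
  1. access 59: MISS. Cache (LRU->MRU): [59]
  2. access 59: HIT. Cache (LRU->MRU): [59]
  3. access 59: HIT. Cache (LRU->MRU): [59]
  4. access 25: MISS. Cache (LRU->MRU): [59 25]
  5. access 59: HIT. Cache (LRU->MRU): [25 59]
  6. access 59: HIT. Cache (LRU->MRU): [25 59]
  7. access 59: HIT. Cache (LRU->MRU): [25 59]
  8. access 59: HIT. Cache (LRU->MRU): [25 59]
  9. access 27: MISS. Cache (LRU->MRU): [25 59 27]
  10. access 59: HIT. Cache (LRU->MRU): [25 27 59]
  11. access 66: MISS. Cache (LRU->MRU): [25 27 59 66]
  12. access 25: HIT. Cache (LRU->MRU): [27 59 66 25]
  13. access 99: MISS. Cache (LRU->MRU): [27 59 66 25 99]
  14. access 27: HIT. Cache (LRU->MRU): [59 66 25 99 27]
  15. access 66: HIT. Cache (LRU->MRU): [59 25 99 27 66]
  16. access 79: MISS. Cache (LRU->MRU): [59 25 99 27 66 79]
  17. access 26: MISS, evict 59. Cache (LRU->MRU): [25 99 27 66 79 26]
  18. access 27: HIT. Cache (LRU->MRU): [25 99 66 79 26 27]
  19. access 27: HIT. Cache (LRU->MRU): [25 99 66 79 26 27]
  20. access 66: HIT. Cache (LRU->MRU): [25 99 79 26 27 66]
  21. access 25: HIT. Cache (LRU->MRU): [99 79 26 27 66 25]
Total: 14 hits, 7 misses, 1 evictions

Hit rate = 14/21 = 2/3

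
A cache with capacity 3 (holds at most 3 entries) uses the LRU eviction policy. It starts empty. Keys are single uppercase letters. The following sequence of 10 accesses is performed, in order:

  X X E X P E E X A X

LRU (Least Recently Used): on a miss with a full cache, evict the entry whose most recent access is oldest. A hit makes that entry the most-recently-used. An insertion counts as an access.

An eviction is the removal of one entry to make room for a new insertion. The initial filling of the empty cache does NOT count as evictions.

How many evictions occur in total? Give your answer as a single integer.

Answer: 1

Derivation:
LRU simulation (capacity=3):
  1. access X: MISS. Cache (LRU->MRU): [X]
  2. access X: HIT. Cache (LRU->MRU): [X]
  3. access E: MISS. Cache (LRU->MRU): [X E]
  4. access X: HIT. Cache (LRU->MRU): [E X]
  5. access P: MISS. Cache (LRU->MRU): [E X P]
  6. access E: HIT. Cache (LRU->MRU): [X P E]
  7. access E: HIT. Cache (LRU->MRU): [X P E]
  8. access X: HIT. Cache (LRU->MRU): [P E X]
  9. access A: MISS, evict P. Cache (LRU->MRU): [E X A]
  10. access X: HIT. Cache (LRU->MRU): [E A X]
Total: 6 hits, 4 misses, 1 evictions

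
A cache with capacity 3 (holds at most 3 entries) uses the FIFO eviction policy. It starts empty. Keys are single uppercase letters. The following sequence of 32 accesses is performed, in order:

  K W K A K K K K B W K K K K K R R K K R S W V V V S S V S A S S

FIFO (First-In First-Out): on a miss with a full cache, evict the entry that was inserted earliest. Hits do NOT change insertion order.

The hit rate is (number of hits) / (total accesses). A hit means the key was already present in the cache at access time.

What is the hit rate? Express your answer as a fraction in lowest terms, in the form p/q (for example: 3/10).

FIFO simulation (capacity=3):
  1. access K: MISS. Cache (old->new): [K]
  2. access W: MISS. Cache (old->new): [K W]
  3. access K: HIT. Cache (old->new): [K W]
  4. access A: MISS. Cache (old->new): [K W A]
  5. access K: HIT. Cache (old->new): [K W A]
  6. access K: HIT. Cache (old->new): [K W A]
  7. access K: HIT. Cache (old->new): [K W A]
  8. access K: HIT. Cache (old->new): [K W A]
  9. access B: MISS, evict K. Cache (old->new): [W A B]
  10. access W: HIT. Cache (old->new): [W A B]
  11. access K: MISS, evict W. Cache (old->new): [A B K]
  12. access K: HIT. Cache (old->new): [A B K]
  13. access K: HIT. Cache (old->new): [A B K]
  14. access K: HIT. Cache (old->new): [A B K]
  15. access K: HIT. Cache (old->new): [A B K]
  16. access R: MISS, evict A. Cache (old->new): [B K R]
  17. access R: HIT. Cache (old->new): [B K R]
  18. access K: HIT. Cache (old->new): [B K R]
  19. access K: HIT. Cache (old->new): [B K R]
  20. access R: HIT. Cache (old->new): [B K R]
  21. access S: MISS, evict B. Cache (old->new): [K R S]
  22. access W: MISS, evict K. Cache (old->new): [R S W]
  23. access V: MISS, evict R. Cache (old->new): [S W V]
  24. access V: HIT. Cache (old->new): [S W V]
  25. access V: HIT. Cache (old->new): [S W V]
  26. access S: HIT. Cache (old->new): [S W V]
  27. access S: HIT. Cache (old->new): [S W V]
  28. access V: HIT. Cache (old->new): [S W V]
  29. access S: HIT. Cache (old->new): [S W V]
  30. access A: MISS, evict S. Cache (old->new): [W V A]
  31. access S: MISS, evict W. Cache (old->new): [V A S]
  32. access S: HIT. Cache (old->new): [V A S]
Total: 21 hits, 11 misses, 8 evictions

Hit rate = 21/32

Answer: 21/32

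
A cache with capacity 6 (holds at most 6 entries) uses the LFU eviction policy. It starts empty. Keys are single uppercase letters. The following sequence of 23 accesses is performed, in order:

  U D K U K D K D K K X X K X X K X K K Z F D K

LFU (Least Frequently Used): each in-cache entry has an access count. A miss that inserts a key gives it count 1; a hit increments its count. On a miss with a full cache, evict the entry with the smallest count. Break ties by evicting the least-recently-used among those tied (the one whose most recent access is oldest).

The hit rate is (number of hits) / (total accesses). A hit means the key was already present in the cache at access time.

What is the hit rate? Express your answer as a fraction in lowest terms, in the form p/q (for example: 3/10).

Answer: 17/23

Derivation:
LFU simulation (capacity=6):
  1. access U: MISS. Cache: [U(c=1)]
  2. access D: MISS. Cache: [U(c=1) D(c=1)]
  3. access K: MISS. Cache: [U(c=1) D(c=1) K(c=1)]
  4. access U: HIT, count now 2. Cache: [D(c=1) K(c=1) U(c=2)]
  5. access K: HIT, count now 2. Cache: [D(c=1) U(c=2) K(c=2)]
  6. access D: HIT, count now 2. Cache: [U(c=2) K(c=2) D(c=2)]
  7. access K: HIT, count now 3. Cache: [U(c=2) D(c=2) K(c=3)]
  8. access D: HIT, count now 3. Cache: [U(c=2) K(c=3) D(c=3)]
  9. access K: HIT, count now 4. Cache: [U(c=2) D(c=3) K(c=4)]
  10. access K: HIT, count now 5. Cache: [U(c=2) D(c=3) K(c=5)]
  11. access X: MISS. Cache: [X(c=1) U(c=2) D(c=3) K(c=5)]
  12. access X: HIT, count now 2. Cache: [U(c=2) X(c=2) D(c=3) K(c=5)]
  13. access K: HIT, count now 6. Cache: [U(c=2) X(c=2) D(c=3) K(c=6)]
  14. access X: HIT, count now 3. Cache: [U(c=2) D(c=3) X(c=3) K(c=6)]
  15. access X: HIT, count now 4. Cache: [U(c=2) D(c=3) X(c=4) K(c=6)]
  16. access K: HIT, count now 7. Cache: [U(c=2) D(c=3) X(c=4) K(c=7)]
  17. access X: HIT, count now 5. Cache: [U(c=2) D(c=3) X(c=5) K(c=7)]
  18. access K: HIT, count now 8. Cache: [U(c=2) D(c=3) X(c=5) K(c=8)]
  19. access K: HIT, count now 9. Cache: [U(c=2) D(c=3) X(c=5) K(c=9)]
  20. access Z: MISS. Cache: [Z(c=1) U(c=2) D(c=3) X(c=5) K(c=9)]
  21. access F: MISS. Cache: [Z(c=1) F(c=1) U(c=2) D(c=3) X(c=5) K(c=9)]
  22. access D: HIT, count now 4. Cache: [Z(c=1) F(c=1) U(c=2) D(c=4) X(c=5) K(c=9)]
  23. access K: HIT, count now 10. Cache: [Z(c=1) F(c=1) U(c=2) D(c=4) X(c=5) K(c=10)]
Total: 17 hits, 6 misses, 0 evictions

Hit rate = 17/23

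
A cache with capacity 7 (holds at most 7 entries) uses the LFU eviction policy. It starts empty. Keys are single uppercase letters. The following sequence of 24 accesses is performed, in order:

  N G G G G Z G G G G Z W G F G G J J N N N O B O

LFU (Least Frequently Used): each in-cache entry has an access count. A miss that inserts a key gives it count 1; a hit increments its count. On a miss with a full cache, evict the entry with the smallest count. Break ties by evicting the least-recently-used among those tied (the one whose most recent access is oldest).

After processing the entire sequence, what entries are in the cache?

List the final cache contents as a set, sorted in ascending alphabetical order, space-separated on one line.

Answer: B F G J N O Z

Derivation:
LFU simulation (capacity=7):
  1. access N: MISS. Cache: [N(c=1)]
  2. access G: MISS. Cache: [N(c=1) G(c=1)]
  3. access G: HIT, count now 2. Cache: [N(c=1) G(c=2)]
  4. access G: HIT, count now 3. Cache: [N(c=1) G(c=3)]
  5. access G: HIT, count now 4. Cache: [N(c=1) G(c=4)]
  6. access Z: MISS. Cache: [N(c=1) Z(c=1) G(c=4)]
  7. access G: HIT, count now 5. Cache: [N(c=1) Z(c=1) G(c=5)]
  8. access G: HIT, count now 6. Cache: [N(c=1) Z(c=1) G(c=6)]
  9. access G: HIT, count now 7. Cache: [N(c=1) Z(c=1) G(c=7)]
  10. access G: HIT, count now 8. Cache: [N(c=1) Z(c=1) G(c=8)]
  11. access Z: HIT, count now 2. Cache: [N(c=1) Z(c=2) G(c=8)]
  12. access W: MISS. Cache: [N(c=1) W(c=1) Z(c=2) G(c=8)]
  13. access G: HIT, count now 9. Cache: [N(c=1) W(c=1) Z(c=2) G(c=9)]
  14. access F: MISS. Cache: [N(c=1) W(c=1) F(c=1) Z(c=2) G(c=9)]
  15. access G: HIT, count now 10. Cache: [N(c=1) W(c=1) F(c=1) Z(c=2) G(c=10)]
  16. access G: HIT, count now 11. Cache: [N(c=1) W(c=1) F(c=1) Z(c=2) G(c=11)]
  17. access J: MISS. Cache: [N(c=1) W(c=1) F(c=1) J(c=1) Z(c=2) G(c=11)]
  18. access J: HIT, count now 2. Cache: [N(c=1) W(c=1) F(c=1) Z(c=2) J(c=2) G(c=11)]
  19. access N: HIT, count now 2. Cache: [W(c=1) F(c=1) Z(c=2) J(c=2) N(c=2) G(c=11)]
  20. access N: HIT, count now 3. Cache: [W(c=1) F(c=1) Z(c=2) J(c=2) N(c=3) G(c=11)]
  21. access N: HIT, count now 4. Cache: [W(c=1) F(c=1) Z(c=2) J(c=2) N(c=4) G(c=11)]
  22. access O: MISS. Cache: [W(c=1) F(c=1) O(c=1) Z(c=2) J(c=2) N(c=4) G(c=11)]
  23. access B: MISS, evict W(c=1). Cache: [F(c=1) O(c=1) B(c=1) Z(c=2) J(c=2) N(c=4) G(c=11)]
  24. access O: HIT, count now 2. Cache: [F(c=1) B(c=1) Z(c=2) J(c=2) O(c=2) N(c=4) G(c=11)]
Total: 16 hits, 8 misses, 1 evictions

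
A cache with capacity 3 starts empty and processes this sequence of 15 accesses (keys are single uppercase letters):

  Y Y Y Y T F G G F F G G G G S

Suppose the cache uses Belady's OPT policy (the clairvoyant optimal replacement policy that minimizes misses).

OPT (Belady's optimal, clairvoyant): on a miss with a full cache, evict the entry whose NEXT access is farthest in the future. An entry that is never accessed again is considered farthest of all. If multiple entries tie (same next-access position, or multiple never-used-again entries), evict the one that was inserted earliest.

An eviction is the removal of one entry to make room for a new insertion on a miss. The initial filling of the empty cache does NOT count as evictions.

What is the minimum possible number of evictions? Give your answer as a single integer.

OPT (Belady) simulation (capacity=3):
  1. access Y: MISS. Cache: [Y]
  2. access Y: HIT. Next use of Y: step 3. Cache: [Y]
  3. access Y: HIT. Next use of Y: step 4. Cache: [Y]
  4. access Y: HIT. Next use of Y: never. Cache: [Y]
  5. access T: MISS. Cache: [Y T]
  6. access F: MISS. Cache: [Y T F]
  7. access G: MISS, evict Y (next use: never). Cache: [T F G]
  8. access G: HIT. Next use of G: step 11. Cache: [T F G]
  9. access F: HIT. Next use of F: step 10. Cache: [T F G]
  10. access F: HIT. Next use of F: never. Cache: [T F G]
  11. access G: HIT. Next use of G: step 12. Cache: [T F G]
  12. access G: HIT. Next use of G: step 13. Cache: [T F G]
  13. access G: HIT. Next use of G: step 14. Cache: [T F G]
  14. access G: HIT. Next use of G: never. Cache: [T F G]
  15. access S: MISS, evict T (next use: never). Cache: [F G S]
Total: 10 hits, 5 misses, 2 evictions

Answer: 2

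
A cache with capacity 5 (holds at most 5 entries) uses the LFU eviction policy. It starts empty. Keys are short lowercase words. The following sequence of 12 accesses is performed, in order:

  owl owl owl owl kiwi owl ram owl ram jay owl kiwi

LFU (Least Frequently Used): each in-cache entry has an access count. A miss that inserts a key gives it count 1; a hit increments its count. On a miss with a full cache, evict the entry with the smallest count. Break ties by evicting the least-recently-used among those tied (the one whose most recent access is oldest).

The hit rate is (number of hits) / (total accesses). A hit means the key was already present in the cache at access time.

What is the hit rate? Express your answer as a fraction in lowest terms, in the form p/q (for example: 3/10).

Answer: 2/3

Derivation:
LFU simulation (capacity=5):
  1. access owl: MISS. Cache: [owl(c=1)]
  2. access owl: HIT, count now 2. Cache: [owl(c=2)]
  3. access owl: HIT, count now 3. Cache: [owl(c=3)]
  4. access owl: HIT, count now 4. Cache: [owl(c=4)]
  5. access kiwi: MISS. Cache: [kiwi(c=1) owl(c=4)]
  6. access owl: HIT, count now 5. Cache: [kiwi(c=1) owl(c=5)]
  7. access ram: MISS. Cache: [kiwi(c=1) ram(c=1) owl(c=5)]
  8. access owl: HIT, count now 6. Cache: [kiwi(c=1) ram(c=1) owl(c=6)]
  9. access ram: HIT, count now 2. Cache: [kiwi(c=1) ram(c=2) owl(c=6)]
  10. access jay: MISS. Cache: [kiwi(c=1) jay(c=1) ram(c=2) owl(c=6)]
  11. access owl: HIT, count now 7. Cache: [kiwi(c=1) jay(c=1) ram(c=2) owl(c=7)]
  12. access kiwi: HIT, count now 2. Cache: [jay(c=1) ram(c=2) kiwi(c=2) owl(c=7)]
Total: 8 hits, 4 misses, 0 evictions

Hit rate = 8/12 = 2/3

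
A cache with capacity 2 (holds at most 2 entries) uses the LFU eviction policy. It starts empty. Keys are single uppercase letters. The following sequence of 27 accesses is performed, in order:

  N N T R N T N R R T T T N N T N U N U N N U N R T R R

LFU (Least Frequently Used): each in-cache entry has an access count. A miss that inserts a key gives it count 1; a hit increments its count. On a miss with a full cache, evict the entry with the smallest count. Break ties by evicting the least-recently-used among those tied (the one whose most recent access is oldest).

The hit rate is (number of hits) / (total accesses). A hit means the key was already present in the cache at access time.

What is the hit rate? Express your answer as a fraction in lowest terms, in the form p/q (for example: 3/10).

LFU simulation (capacity=2):
  1. access N: MISS. Cache: [N(c=1)]
  2. access N: HIT, count now 2. Cache: [N(c=2)]
  3. access T: MISS. Cache: [T(c=1) N(c=2)]
  4. access R: MISS, evict T(c=1). Cache: [R(c=1) N(c=2)]
  5. access N: HIT, count now 3. Cache: [R(c=1) N(c=3)]
  6. access T: MISS, evict R(c=1). Cache: [T(c=1) N(c=3)]
  7. access N: HIT, count now 4. Cache: [T(c=1) N(c=4)]
  8. access R: MISS, evict T(c=1). Cache: [R(c=1) N(c=4)]
  9. access R: HIT, count now 2. Cache: [R(c=2) N(c=4)]
  10. access T: MISS, evict R(c=2). Cache: [T(c=1) N(c=4)]
  11. access T: HIT, count now 2. Cache: [T(c=2) N(c=4)]
  12. access T: HIT, count now 3. Cache: [T(c=3) N(c=4)]
  13. access N: HIT, count now 5. Cache: [T(c=3) N(c=5)]
  14. access N: HIT, count now 6. Cache: [T(c=3) N(c=6)]
  15. access T: HIT, count now 4. Cache: [T(c=4) N(c=6)]
  16. access N: HIT, count now 7. Cache: [T(c=4) N(c=7)]
  17. access U: MISS, evict T(c=4). Cache: [U(c=1) N(c=7)]
  18. access N: HIT, count now 8. Cache: [U(c=1) N(c=8)]
  19. access U: HIT, count now 2. Cache: [U(c=2) N(c=8)]
  20. access N: HIT, count now 9. Cache: [U(c=2) N(c=9)]
  21. access N: HIT, count now 10. Cache: [U(c=2) N(c=10)]
  22. access U: HIT, count now 3. Cache: [U(c=3) N(c=10)]
  23. access N: HIT, count now 11. Cache: [U(c=3) N(c=11)]
  24. access R: MISS, evict U(c=3). Cache: [R(c=1) N(c=11)]
  25. access T: MISS, evict R(c=1). Cache: [T(c=1) N(c=11)]
  26. access R: MISS, evict T(c=1). Cache: [R(c=1) N(c=11)]
  27. access R: HIT, count now 2. Cache: [R(c=2) N(c=11)]
Total: 17 hits, 10 misses, 8 evictions

Hit rate = 17/27

Answer: 17/27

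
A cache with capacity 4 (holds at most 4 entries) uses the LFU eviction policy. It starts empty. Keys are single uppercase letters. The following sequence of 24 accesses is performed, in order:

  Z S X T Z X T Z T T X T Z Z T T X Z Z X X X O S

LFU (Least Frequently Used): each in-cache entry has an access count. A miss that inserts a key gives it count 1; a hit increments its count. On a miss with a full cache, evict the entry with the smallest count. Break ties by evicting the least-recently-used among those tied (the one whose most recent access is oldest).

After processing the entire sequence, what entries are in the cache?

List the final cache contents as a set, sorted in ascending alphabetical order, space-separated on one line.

Answer: S T X Z

Derivation:
LFU simulation (capacity=4):
  1. access Z: MISS. Cache: [Z(c=1)]
  2. access S: MISS. Cache: [Z(c=1) S(c=1)]
  3. access X: MISS. Cache: [Z(c=1) S(c=1) X(c=1)]
  4. access T: MISS. Cache: [Z(c=1) S(c=1) X(c=1) T(c=1)]
  5. access Z: HIT, count now 2. Cache: [S(c=1) X(c=1) T(c=1) Z(c=2)]
  6. access X: HIT, count now 2. Cache: [S(c=1) T(c=1) Z(c=2) X(c=2)]
  7. access T: HIT, count now 2. Cache: [S(c=1) Z(c=2) X(c=2) T(c=2)]
  8. access Z: HIT, count now 3. Cache: [S(c=1) X(c=2) T(c=2) Z(c=3)]
  9. access T: HIT, count now 3. Cache: [S(c=1) X(c=2) Z(c=3) T(c=3)]
  10. access T: HIT, count now 4. Cache: [S(c=1) X(c=2) Z(c=3) T(c=4)]
  11. access X: HIT, count now 3. Cache: [S(c=1) Z(c=3) X(c=3) T(c=4)]
  12. access T: HIT, count now 5. Cache: [S(c=1) Z(c=3) X(c=3) T(c=5)]
  13. access Z: HIT, count now 4. Cache: [S(c=1) X(c=3) Z(c=4) T(c=5)]
  14. access Z: HIT, count now 5. Cache: [S(c=1) X(c=3) T(c=5) Z(c=5)]
  15. access T: HIT, count now 6. Cache: [S(c=1) X(c=3) Z(c=5) T(c=6)]
  16. access T: HIT, count now 7. Cache: [S(c=1) X(c=3) Z(c=5) T(c=7)]
  17. access X: HIT, count now 4. Cache: [S(c=1) X(c=4) Z(c=5) T(c=7)]
  18. access Z: HIT, count now 6. Cache: [S(c=1) X(c=4) Z(c=6) T(c=7)]
  19. access Z: HIT, count now 7. Cache: [S(c=1) X(c=4) T(c=7) Z(c=7)]
  20. access X: HIT, count now 5. Cache: [S(c=1) X(c=5) T(c=7) Z(c=7)]
  21. access X: HIT, count now 6. Cache: [S(c=1) X(c=6) T(c=7) Z(c=7)]
  22. access X: HIT, count now 7. Cache: [S(c=1) T(c=7) Z(c=7) X(c=7)]
  23. access O: MISS, evict S(c=1). Cache: [O(c=1) T(c=7) Z(c=7) X(c=7)]
  24. access S: MISS, evict O(c=1). Cache: [S(c=1) T(c=7) Z(c=7) X(c=7)]
Total: 18 hits, 6 misses, 2 evictions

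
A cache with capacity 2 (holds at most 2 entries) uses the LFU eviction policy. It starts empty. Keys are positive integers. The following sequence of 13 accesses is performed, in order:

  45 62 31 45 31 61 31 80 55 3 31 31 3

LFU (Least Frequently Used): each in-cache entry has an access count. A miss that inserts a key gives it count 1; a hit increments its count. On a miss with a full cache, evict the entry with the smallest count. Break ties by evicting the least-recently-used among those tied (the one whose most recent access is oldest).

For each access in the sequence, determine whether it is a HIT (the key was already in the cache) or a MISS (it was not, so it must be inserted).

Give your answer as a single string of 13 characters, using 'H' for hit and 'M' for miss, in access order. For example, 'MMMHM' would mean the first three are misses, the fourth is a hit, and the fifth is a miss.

Answer: MMMMHMHMMMHHH

Derivation:
LFU simulation (capacity=2):
  1. access 45: MISS. Cache: [45(c=1)]
  2. access 62: MISS. Cache: [45(c=1) 62(c=1)]
  3. access 31: MISS, evict 45(c=1). Cache: [62(c=1) 31(c=1)]
  4. access 45: MISS, evict 62(c=1). Cache: [31(c=1) 45(c=1)]
  5. access 31: HIT, count now 2. Cache: [45(c=1) 31(c=2)]
  6. access 61: MISS, evict 45(c=1). Cache: [61(c=1) 31(c=2)]
  7. access 31: HIT, count now 3. Cache: [61(c=1) 31(c=3)]
  8. access 80: MISS, evict 61(c=1). Cache: [80(c=1) 31(c=3)]
  9. access 55: MISS, evict 80(c=1). Cache: [55(c=1) 31(c=3)]
  10. access 3: MISS, evict 55(c=1). Cache: [3(c=1) 31(c=3)]
  11. access 31: HIT, count now 4. Cache: [3(c=1) 31(c=4)]
  12. access 31: HIT, count now 5. Cache: [3(c=1) 31(c=5)]
  13. access 3: HIT, count now 2. Cache: [3(c=2) 31(c=5)]
Total: 5 hits, 8 misses, 6 evictions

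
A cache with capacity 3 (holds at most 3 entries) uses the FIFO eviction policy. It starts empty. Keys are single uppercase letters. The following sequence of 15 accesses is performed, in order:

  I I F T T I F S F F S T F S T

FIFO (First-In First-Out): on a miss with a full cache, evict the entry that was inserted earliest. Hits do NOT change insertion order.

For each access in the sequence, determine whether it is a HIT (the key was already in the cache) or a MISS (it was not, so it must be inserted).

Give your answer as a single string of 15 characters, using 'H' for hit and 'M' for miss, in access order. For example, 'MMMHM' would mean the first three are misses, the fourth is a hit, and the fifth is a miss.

Answer: MHMMHHHMHHHHHHH

Derivation:
FIFO simulation (capacity=3):
  1. access I: MISS. Cache (old->new): [I]
  2. access I: HIT. Cache (old->new): [I]
  3. access F: MISS. Cache (old->new): [I F]
  4. access T: MISS. Cache (old->new): [I F T]
  5. access T: HIT. Cache (old->new): [I F T]
  6. access I: HIT. Cache (old->new): [I F T]
  7. access F: HIT. Cache (old->new): [I F T]
  8. access S: MISS, evict I. Cache (old->new): [F T S]
  9. access F: HIT. Cache (old->new): [F T S]
  10. access F: HIT. Cache (old->new): [F T S]
  11. access S: HIT. Cache (old->new): [F T S]
  12. access T: HIT. Cache (old->new): [F T S]
  13. access F: HIT. Cache (old->new): [F T S]
  14. access S: HIT. Cache (old->new): [F T S]
  15. access T: HIT. Cache (old->new): [F T S]
Total: 11 hits, 4 misses, 1 evictions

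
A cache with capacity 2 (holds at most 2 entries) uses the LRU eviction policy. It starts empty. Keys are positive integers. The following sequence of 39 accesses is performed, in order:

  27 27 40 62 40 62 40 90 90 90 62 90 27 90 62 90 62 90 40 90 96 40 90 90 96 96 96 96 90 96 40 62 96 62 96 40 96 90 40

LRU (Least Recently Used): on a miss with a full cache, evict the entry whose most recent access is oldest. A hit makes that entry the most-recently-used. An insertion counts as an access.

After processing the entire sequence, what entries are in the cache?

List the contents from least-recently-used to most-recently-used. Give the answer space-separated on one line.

Answer: 90 40

Derivation:
LRU simulation (capacity=2):
  1. access 27: MISS. Cache (LRU->MRU): [27]
  2. access 27: HIT. Cache (LRU->MRU): [27]
  3. access 40: MISS. Cache (LRU->MRU): [27 40]
  4. access 62: MISS, evict 27. Cache (LRU->MRU): [40 62]
  5. access 40: HIT. Cache (LRU->MRU): [62 40]
  6. access 62: HIT. Cache (LRU->MRU): [40 62]
  7. access 40: HIT. Cache (LRU->MRU): [62 40]
  8. access 90: MISS, evict 62. Cache (LRU->MRU): [40 90]
  9. access 90: HIT. Cache (LRU->MRU): [40 90]
  10. access 90: HIT. Cache (LRU->MRU): [40 90]
  11. access 62: MISS, evict 40. Cache (LRU->MRU): [90 62]
  12. access 90: HIT. Cache (LRU->MRU): [62 90]
  13. access 27: MISS, evict 62. Cache (LRU->MRU): [90 27]
  14. access 90: HIT. Cache (LRU->MRU): [27 90]
  15. access 62: MISS, evict 27. Cache (LRU->MRU): [90 62]
  16. access 90: HIT. Cache (LRU->MRU): [62 90]
  17. access 62: HIT. Cache (LRU->MRU): [90 62]
  18. access 90: HIT. Cache (LRU->MRU): [62 90]
  19. access 40: MISS, evict 62. Cache (LRU->MRU): [90 40]
  20. access 90: HIT. Cache (LRU->MRU): [40 90]
  21. access 96: MISS, evict 40. Cache (LRU->MRU): [90 96]
  22. access 40: MISS, evict 90. Cache (LRU->MRU): [96 40]
  23. access 90: MISS, evict 96. Cache (LRU->MRU): [40 90]
  24. access 90: HIT. Cache (LRU->MRU): [40 90]
  25. access 96: MISS, evict 40. Cache (LRU->MRU): [90 96]
  26. access 96: HIT. Cache (LRU->MRU): [90 96]
  27. access 96: HIT. Cache (LRU->MRU): [90 96]
  28. access 96: HIT. Cache (LRU->MRU): [90 96]
  29. access 90: HIT. Cache (LRU->MRU): [96 90]
  30. access 96: HIT. Cache (LRU->MRU): [90 96]
  31. access 40: MISS, evict 90. Cache (LRU->MRU): [96 40]
  32. access 62: MISS, evict 96. Cache (LRU->MRU): [40 62]
  33. access 96: MISS, evict 40. Cache (LRU->MRU): [62 96]
  34. access 62: HIT. Cache (LRU->MRU): [96 62]
  35. access 96: HIT. Cache (LRU->MRU): [62 96]
  36. access 40: MISS, evict 62. Cache (LRU->MRU): [96 40]
  37. access 96: HIT. Cache (LRU->MRU): [40 96]
  38. access 90: MISS, evict 40. Cache (LRU->MRU): [96 90]
  39. access 40: MISS, evict 96. Cache (LRU->MRU): [90 40]
Total: 21 hits, 18 misses, 16 evictions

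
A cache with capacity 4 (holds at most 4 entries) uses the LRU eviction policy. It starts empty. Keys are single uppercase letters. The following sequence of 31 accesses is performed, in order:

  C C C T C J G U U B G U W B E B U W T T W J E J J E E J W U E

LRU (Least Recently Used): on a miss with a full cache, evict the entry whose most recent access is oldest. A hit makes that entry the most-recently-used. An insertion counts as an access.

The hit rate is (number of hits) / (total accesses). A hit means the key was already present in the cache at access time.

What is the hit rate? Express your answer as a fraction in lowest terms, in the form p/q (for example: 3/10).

Answer: 19/31

Derivation:
LRU simulation (capacity=4):
  1. access C: MISS. Cache (LRU->MRU): [C]
  2. access C: HIT. Cache (LRU->MRU): [C]
  3. access C: HIT. Cache (LRU->MRU): [C]
  4. access T: MISS. Cache (LRU->MRU): [C T]
  5. access C: HIT. Cache (LRU->MRU): [T C]
  6. access J: MISS. Cache (LRU->MRU): [T C J]
  7. access G: MISS. Cache (LRU->MRU): [T C J G]
  8. access U: MISS, evict T. Cache (LRU->MRU): [C J G U]
  9. access U: HIT. Cache (LRU->MRU): [C J G U]
  10. access B: MISS, evict C. Cache (LRU->MRU): [J G U B]
  11. access G: HIT. Cache (LRU->MRU): [J U B G]
  12. access U: HIT. Cache (LRU->MRU): [J B G U]
  13. access W: MISS, evict J. Cache (LRU->MRU): [B G U W]
  14. access B: HIT. Cache (LRU->MRU): [G U W B]
  15. access E: MISS, evict G. Cache (LRU->MRU): [U W B E]
  16. access B: HIT. Cache (LRU->MRU): [U W E B]
  17. access U: HIT. Cache (LRU->MRU): [W E B U]
  18. access W: HIT. Cache (LRU->MRU): [E B U W]
  19. access T: MISS, evict E. Cache (LRU->MRU): [B U W T]
  20. access T: HIT. Cache (LRU->MRU): [B U W T]
  21. access W: HIT. Cache (LRU->MRU): [B U T W]
  22. access J: MISS, evict B. Cache (LRU->MRU): [U T W J]
  23. access E: MISS, evict U. Cache (LRU->MRU): [T W J E]
  24. access J: HIT. Cache (LRU->MRU): [T W E J]
  25. access J: HIT. Cache (LRU->MRU): [T W E J]
  26. access E: HIT. Cache (LRU->MRU): [T W J E]
  27. access E: HIT. Cache (LRU->MRU): [T W J E]
  28. access J: HIT. Cache (LRU->MRU): [T W E J]
  29. access W: HIT. Cache (LRU->MRU): [T E J W]
  30. access U: MISS, evict T. Cache (LRU->MRU): [E J W U]
  31. access E: HIT. Cache (LRU->MRU): [J W U E]
Total: 19 hits, 12 misses, 8 evictions

Hit rate = 19/31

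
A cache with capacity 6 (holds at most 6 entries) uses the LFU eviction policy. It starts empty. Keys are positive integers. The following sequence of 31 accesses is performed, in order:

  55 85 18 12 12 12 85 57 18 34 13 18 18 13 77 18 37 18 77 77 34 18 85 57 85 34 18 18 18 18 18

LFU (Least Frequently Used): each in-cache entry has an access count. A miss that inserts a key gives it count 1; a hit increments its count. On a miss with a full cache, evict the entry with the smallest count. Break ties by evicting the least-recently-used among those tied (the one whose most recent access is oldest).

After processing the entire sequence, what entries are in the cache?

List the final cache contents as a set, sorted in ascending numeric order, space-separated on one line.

Answer: 12 13 18 34 77 85

Derivation:
LFU simulation (capacity=6):
  1. access 55: MISS. Cache: [55(c=1)]
  2. access 85: MISS. Cache: [55(c=1) 85(c=1)]
  3. access 18: MISS. Cache: [55(c=1) 85(c=1) 18(c=1)]
  4. access 12: MISS. Cache: [55(c=1) 85(c=1) 18(c=1) 12(c=1)]
  5. access 12: HIT, count now 2. Cache: [55(c=1) 85(c=1) 18(c=1) 12(c=2)]
  6. access 12: HIT, count now 3. Cache: [55(c=1) 85(c=1) 18(c=1) 12(c=3)]
  7. access 85: HIT, count now 2. Cache: [55(c=1) 18(c=1) 85(c=2) 12(c=3)]
  8. access 57: MISS. Cache: [55(c=1) 18(c=1) 57(c=1) 85(c=2) 12(c=3)]
  9. access 18: HIT, count now 2. Cache: [55(c=1) 57(c=1) 85(c=2) 18(c=2) 12(c=3)]
  10. access 34: MISS. Cache: [55(c=1) 57(c=1) 34(c=1) 85(c=2) 18(c=2) 12(c=3)]
  11. access 13: MISS, evict 55(c=1). Cache: [57(c=1) 34(c=1) 13(c=1) 85(c=2) 18(c=2) 12(c=3)]
  12. access 18: HIT, count now 3. Cache: [57(c=1) 34(c=1) 13(c=1) 85(c=2) 12(c=3) 18(c=3)]
  13. access 18: HIT, count now 4. Cache: [57(c=1) 34(c=1) 13(c=1) 85(c=2) 12(c=3) 18(c=4)]
  14. access 13: HIT, count now 2. Cache: [57(c=1) 34(c=1) 85(c=2) 13(c=2) 12(c=3) 18(c=4)]
  15. access 77: MISS, evict 57(c=1). Cache: [34(c=1) 77(c=1) 85(c=2) 13(c=2) 12(c=3) 18(c=4)]
  16. access 18: HIT, count now 5. Cache: [34(c=1) 77(c=1) 85(c=2) 13(c=2) 12(c=3) 18(c=5)]
  17. access 37: MISS, evict 34(c=1). Cache: [77(c=1) 37(c=1) 85(c=2) 13(c=2) 12(c=3) 18(c=5)]
  18. access 18: HIT, count now 6. Cache: [77(c=1) 37(c=1) 85(c=2) 13(c=2) 12(c=3) 18(c=6)]
  19. access 77: HIT, count now 2. Cache: [37(c=1) 85(c=2) 13(c=2) 77(c=2) 12(c=3) 18(c=6)]
  20. access 77: HIT, count now 3. Cache: [37(c=1) 85(c=2) 13(c=2) 12(c=3) 77(c=3) 18(c=6)]
  21. access 34: MISS, evict 37(c=1). Cache: [34(c=1) 85(c=2) 13(c=2) 12(c=3) 77(c=3) 18(c=6)]
  22. access 18: HIT, count now 7. Cache: [34(c=1) 85(c=2) 13(c=2) 12(c=3) 77(c=3) 18(c=7)]
  23. access 85: HIT, count now 3. Cache: [34(c=1) 13(c=2) 12(c=3) 77(c=3) 85(c=3) 18(c=7)]
  24. access 57: MISS, evict 34(c=1). Cache: [57(c=1) 13(c=2) 12(c=3) 77(c=3) 85(c=3) 18(c=7)]
  25. access 85: HIT, count now 4. Cache: [57(c=1) 13(c=2) 12(c=3) 77(c=3) 85(c=4) 18(c=7)]
  26. access 34: MISS, evict 57(c=1). Cache: [34(c=1) 13(c=2) 12(c=3) 77(c=3) 85(c=4) 18(c=7)]
  27. access 18: HIT, count now 8. Cache: [34(c=1) 13(c=2) 12(c=3) 77(c=3) 85(c=4) 18(c=8)]
  28. access 18: HIT, count now 9. Cache: [34(c=1) 13(c=2) 12(c=3) 77(c=3) 85(c=4) 18(c=9)]
  29. access 18: HIT, count now 10. Cache: [34(c=1) 13(c=2) 12(c=3) 77(c=3) 85(c=4) 18(c=10)]
  30. access 18: HIT, count now 11. Cache: [34(c=1) 13(c=2) 12(c=3) 77(c=3) 85(c=4) 18(c=11)]
  31. access 18: HIT, count now 12. Cache: [34(c=1) 13(c=2) 12(c=3) 77(c=3) 85(c=4) 18(c=12)]
Total: 19 hits, 12 misses, 6 evictions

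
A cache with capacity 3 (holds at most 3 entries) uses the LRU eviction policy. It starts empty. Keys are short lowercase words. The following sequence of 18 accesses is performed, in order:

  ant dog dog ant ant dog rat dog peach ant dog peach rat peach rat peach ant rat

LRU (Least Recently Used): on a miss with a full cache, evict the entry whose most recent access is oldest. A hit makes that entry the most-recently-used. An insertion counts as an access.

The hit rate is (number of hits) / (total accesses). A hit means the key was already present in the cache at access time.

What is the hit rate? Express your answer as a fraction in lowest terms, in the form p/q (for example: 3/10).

LRU simulation (capacity=3):
  1. access ant: MISS. Cache (LRU->MRU): [ant]
  2. access dog: MISS. Cache (LRU->MRU): [ant dog]
  3. access dog: HIT. Cache (LRU->MRU): [ant dog]
  4. access ant: HIT. Cache (LRU->MRU): [dog ant]
  5. access ant: HIT. Cache (LRU->MRU): [dog ant]
  6. access dog: HIT. Cache (LRU->MRU): [ant dog]
  7. access rat: MISS. Cache (LRU->MRU): [ant dog rat]
  8. access dog: HIT. Cache (LRU->MRU): [ant rat dog]
  9. access peach: MISS, evict ant. Cache (LRU->MRU): [rat dog peach]
  10. access ant: MISS, evict rat. Cache (LRU->MRU): [dog peach ant]
  11. access dog: HIT. Cache (LRU->MRU): [peach ant dog]
  12. access peach: HIT. Cache (LRU->MRU): [ant dog peach]
  13. access rat: MISS, evict ant. Cache (LRU->MRU): [dog peach rat]
  14. access peach: HIT. Cache (LRU->MRU): [dog rat peach]
  15. access rat: HIT. Cache (LRU->MRU): [dog peach rat]
  16. access peach: HIT. Cache (LRU->MRU): [dog rat peach]
  17. access ant: MISS, evict dog. Cache (LRU->MRU): [rat peach ant]
  18. access rat: HIT. Cache (LRU->MRU): [peach ant rat]
Total: 11 hits, 7 misses, 4 evictions

Hit rate = 11/18

Answer: 11/18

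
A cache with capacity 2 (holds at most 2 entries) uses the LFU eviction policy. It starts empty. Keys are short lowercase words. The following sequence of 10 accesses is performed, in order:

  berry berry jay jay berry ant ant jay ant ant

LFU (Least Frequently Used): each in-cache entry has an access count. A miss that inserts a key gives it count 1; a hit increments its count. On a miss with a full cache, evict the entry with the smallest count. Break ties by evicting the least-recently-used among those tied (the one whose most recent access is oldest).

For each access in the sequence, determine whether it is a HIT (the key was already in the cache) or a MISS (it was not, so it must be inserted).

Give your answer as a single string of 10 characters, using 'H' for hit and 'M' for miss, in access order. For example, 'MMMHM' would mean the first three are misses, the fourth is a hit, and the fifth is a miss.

LFU simulation (capacity=2):
  1. access berry: MISS. Cache: [berry(c=1)]
  2. access berry: HIT, count now 2. Cache: [berry(c=2)]
  3. access jay: MISS. Cache: [jay(c=1) berry(c=2)]
  4. access jay: HIT, count now 2. Cache: [berry(c=2) jay(c=2)]
  5. access berry: HIT, count now 3. Cache: [jay(c=2) berry(c=3)]
  6. access ant: MISS, evict jay(c=2). Cache: [ant(c=1) berry(c=3)]
  7. access ant: HIT, count now 2. Cache: [ant(c=2) berry(c=3)]
  8. access jay: MISS, evict ant(c=2). Cache: [jay(c=1) berry(c=3)]
  9. access ant: MISS, evict jay(c=1). Cache: [ant(c=1) berry(c=3)]
  10. access ant: HIT, count now 2. Cache: [ant(c=2) berry(c=3)]
Total: 5 hits, 5 misses, 3 evictions

Answer: MHMHHMHMMH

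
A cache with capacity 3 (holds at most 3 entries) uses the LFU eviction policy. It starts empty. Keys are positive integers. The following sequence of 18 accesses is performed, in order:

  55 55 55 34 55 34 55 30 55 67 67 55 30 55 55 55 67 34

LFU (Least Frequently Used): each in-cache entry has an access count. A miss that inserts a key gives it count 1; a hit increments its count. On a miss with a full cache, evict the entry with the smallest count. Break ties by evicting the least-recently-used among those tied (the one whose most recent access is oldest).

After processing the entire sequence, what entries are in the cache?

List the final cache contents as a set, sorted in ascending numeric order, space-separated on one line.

Answer: 34 55 67

Derivation:
LFU simulation (capacity=3):
  1. access 55: MISS. Cache: [55(c=1)]
  2. access 55: HIT, count now 2. Cache: [55(c=2)]
  3. access 55: HIT, count now 3. Cache: [55(c=3)]
  4. access 34: MISS. Cache: [34(c=1) 55(c=3)]
  5. access 55: HIT, count now 4. Cache: [34(c=1) 55(c=4)]
  6. access 34: HIT, count now 2. Cache: [34(c=2) 55(c=4)]
  7. access 55: HIT, count now 5. Cache: [34(c=2) 55(c=5)]
  8. access 30: MISS. Cache: [30(c=1) 34(c=2) 55(c=5)]
  9. access 55: HIT, count now 6. Cache: [30(c=1) 34(c=2) 55(c=6)]
  10. access 67: MISS, evict 30(c=1). Cache: [67(c=1) 34(c=2) 55(c=6)]
  11. access 67: HIT, count now 2. Cache: [34(c=2) 67(c=2) 55(c=6)]
  12. access 55: HIT, count now 7. Cache: [34(c=2) 67(c=2) 55(c=7)]
  13. access 30: MISS, evict 34(c=2). Cache: [30(c=1) 67(c=2) 55(c=7)]
  14. access 55: HIT, count now 8. Cache: [30(c=1) 67(c=2) 55(c=8)]
  15. access 55: HIT, count now 9. Cache: [30(c=1) 67(c=2) 55(c=9)]
  16. access 55: HIT, count now 10. Cache: [30(c=1) 67(c=2) 55(c=10)]
  17. access 67: HIT, count now 3. Cache: [30(c=1) 67(c=3) 55(c=10)]
  18. access 34: MISS, evict 30(c=1). Cache: [34(c=1) 67(c=3) 55(c=10)]
Total: 12 hits, 6 misses, 3 evictions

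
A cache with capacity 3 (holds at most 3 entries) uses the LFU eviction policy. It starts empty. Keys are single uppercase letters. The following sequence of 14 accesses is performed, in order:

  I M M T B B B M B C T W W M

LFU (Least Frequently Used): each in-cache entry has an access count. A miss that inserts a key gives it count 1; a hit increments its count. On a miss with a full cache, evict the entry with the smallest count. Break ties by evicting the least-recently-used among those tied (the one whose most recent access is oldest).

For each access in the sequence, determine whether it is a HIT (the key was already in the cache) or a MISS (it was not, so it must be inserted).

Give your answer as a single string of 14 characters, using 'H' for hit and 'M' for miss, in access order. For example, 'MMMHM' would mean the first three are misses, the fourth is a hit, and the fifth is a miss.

Answer: MMHMMHHHHMMMHH

Derivation:
LFU simulation (capacity=3):
  1. access I: MISS. Cache: [I(c=1)]
  2. access M: MISS. Cache: [I(c=1) M(c=1)]
  3. access M: HIT, count now 2. Cache: [I(c=1) M(c=2)]
  4. access T: MISS. Cache: [I(c=1) T(c=1) M(c=2)]
  5. access B: MISS, evict I(c=1). Cache: [T(c=1) B(c=1) M(c=2)]
  6. access B: HIT, count now 2. Cache: [T(c=1) M(c=2) B(c=2)]
  7. access B: HIT, count now 3. Cache: [T(c=1) M(c=2) B(c=3)]
  8. access M: HIT, count now 3. Cache: [T(c=1) B(c=3) M(c=3)]
  9. access B: HIT, count now 4. Cache: [T(c=1) M(c=3) B(c=4)]
  10. access C: MISS, evict T(c=1). Cache: [C(c=1) M(c=3) B(c=4)]
  11. access T: MISS, evict C(c=1). Cache: [T(c=1) M(c=3) B(c=4)]
  12. access W: MISS, evict T(c=1). Cache: [W(c=1) M(c=3) B(c=4)]
  13. access W: HIT, count now 2. Cache: [W(c=2) M(c=3) B(c=4)]
  14. access M: HIT, count now 4. Cache: [W(c=2) B(c=4) M(c=4)]
Total: 7 hits, 7 misses, 4 evictions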